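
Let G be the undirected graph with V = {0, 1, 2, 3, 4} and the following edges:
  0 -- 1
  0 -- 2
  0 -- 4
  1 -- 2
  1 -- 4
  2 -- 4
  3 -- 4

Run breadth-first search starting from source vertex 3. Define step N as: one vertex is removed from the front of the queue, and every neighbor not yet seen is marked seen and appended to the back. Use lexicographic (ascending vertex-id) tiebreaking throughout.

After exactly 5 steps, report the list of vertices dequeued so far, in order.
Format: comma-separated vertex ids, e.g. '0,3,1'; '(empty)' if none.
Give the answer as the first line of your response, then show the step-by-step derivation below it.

3,4,0,1,2

step 1: dequeue 3; queue=[4]; order=3
step 2: dequeue 4; queue=[0,1,2]; order=3,4
step 3: dequeue 0; queue=[1,2]; order=3,4,0
step 4: dequeue 1; queue=[2]; order=3,4,0,1
step 5: dequeue 2; queue=[(empty)]; order=3,4,0,1,2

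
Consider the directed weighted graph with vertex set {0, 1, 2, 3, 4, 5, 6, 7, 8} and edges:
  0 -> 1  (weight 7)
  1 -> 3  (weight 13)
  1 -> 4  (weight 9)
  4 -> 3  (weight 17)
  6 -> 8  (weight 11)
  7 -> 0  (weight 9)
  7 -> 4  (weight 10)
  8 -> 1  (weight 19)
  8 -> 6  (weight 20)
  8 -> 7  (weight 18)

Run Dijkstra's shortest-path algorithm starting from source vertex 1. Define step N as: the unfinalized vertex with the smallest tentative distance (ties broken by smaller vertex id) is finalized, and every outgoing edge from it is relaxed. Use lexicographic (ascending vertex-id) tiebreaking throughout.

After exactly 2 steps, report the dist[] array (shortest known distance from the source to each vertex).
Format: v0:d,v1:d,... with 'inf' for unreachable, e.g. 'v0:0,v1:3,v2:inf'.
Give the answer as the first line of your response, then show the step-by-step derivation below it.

v0:inf,v1:0,v2:inf,v3:13,v4:9,v5:inf,v6:inf,v7:inf,v8:inf

step 1: dist = v0:inf,v1:0,v2:inf,v3:13,v4:9,v5:inf,v6:inf,v7:inf,v8:inf
step 2: dist = v0:inf,v1:0,v2:inf,v3:13,v4:9,v5:inf,v6:inf,v7:inf,v8:inf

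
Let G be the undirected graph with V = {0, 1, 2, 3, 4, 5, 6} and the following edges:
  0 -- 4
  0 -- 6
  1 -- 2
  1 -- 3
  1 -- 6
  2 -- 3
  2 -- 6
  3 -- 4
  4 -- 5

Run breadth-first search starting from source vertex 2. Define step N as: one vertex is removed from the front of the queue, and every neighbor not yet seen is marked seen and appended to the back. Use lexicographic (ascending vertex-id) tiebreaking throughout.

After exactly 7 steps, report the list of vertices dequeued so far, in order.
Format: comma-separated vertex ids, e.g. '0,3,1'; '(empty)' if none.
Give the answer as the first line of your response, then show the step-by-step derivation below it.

2,1,3,6,4,0,5

step 1: dequeue 2; queue=[1,3,6]; order=2
step 2: dequeue 1; queue=[3,6]; order=2,1
step 3: dequeue 3; queue=[6,4]; order=2,1,3
step 4: dequeue 6; queue=[4,0]; order=2,1,3,6
step 5: dequeue 4; queue=[0,5]; order=2,1,3,6,4
step 6: dequeue 0; queue=[5]; order=2,1,3,6,4,0
step 7: dequeue 5; queue=[(empty)]; order=2,1,3,6,4,0,5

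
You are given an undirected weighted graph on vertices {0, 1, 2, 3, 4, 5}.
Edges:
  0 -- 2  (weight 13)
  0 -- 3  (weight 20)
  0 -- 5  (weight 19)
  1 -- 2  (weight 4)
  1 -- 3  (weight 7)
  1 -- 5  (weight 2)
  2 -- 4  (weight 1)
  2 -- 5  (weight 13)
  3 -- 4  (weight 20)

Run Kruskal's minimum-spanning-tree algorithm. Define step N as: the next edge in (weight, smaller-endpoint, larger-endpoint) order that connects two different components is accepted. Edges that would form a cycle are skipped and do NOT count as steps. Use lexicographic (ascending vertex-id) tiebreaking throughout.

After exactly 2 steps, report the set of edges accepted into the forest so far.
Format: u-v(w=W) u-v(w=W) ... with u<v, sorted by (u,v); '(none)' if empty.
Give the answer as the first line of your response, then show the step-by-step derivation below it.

1-5(w=2) 2-4(w=1)

step 1: add edge 2-4 (w=1); MST = {2-4(w=1)}
step 2: add edge 1-5 (w=2); MST = {1-5(w=2) 2-4(w=1)}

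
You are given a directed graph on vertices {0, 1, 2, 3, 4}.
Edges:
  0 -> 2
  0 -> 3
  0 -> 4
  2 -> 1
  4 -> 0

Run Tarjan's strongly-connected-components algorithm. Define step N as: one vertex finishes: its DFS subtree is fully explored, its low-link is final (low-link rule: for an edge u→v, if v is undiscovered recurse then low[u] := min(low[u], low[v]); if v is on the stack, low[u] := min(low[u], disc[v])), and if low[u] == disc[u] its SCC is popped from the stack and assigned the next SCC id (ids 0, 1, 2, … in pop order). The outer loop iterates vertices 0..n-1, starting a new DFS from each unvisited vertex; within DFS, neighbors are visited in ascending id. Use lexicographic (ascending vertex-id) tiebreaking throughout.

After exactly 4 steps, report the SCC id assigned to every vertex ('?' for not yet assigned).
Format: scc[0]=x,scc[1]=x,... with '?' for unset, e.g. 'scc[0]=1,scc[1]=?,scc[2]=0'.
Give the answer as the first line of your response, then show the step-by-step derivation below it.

scc[0]=?,scc[1]=0,scc[2]=1,scc[3]=2,scc[4]=?

step 1: low=(low[0]=0,low[1]=2,low[2]=1,low[3]=?,low[4]=?); scc=(scc[0]=?,scc[1]=0,scc[2]=?,scc[3]=?,scc[4]=?)
step 2: low=(low[0]=0,low[1]=2,low[2]=1,low[3]=?,low[4]=?); scc=(scc[0]=?,scc[1]=0,scc[2]=1,scc[3]=?,scc[4]=?)
step 3: low=(low[0]=0,low[1]=2,low[2]=1,low[3]=3,low[4]=?); scc=(scc[0]=?,scc[1]=0,scc[2]=1,scc[3]=2,scc[4]=?)
step 4: low=(low[0]=0,low[1]=2,low[2]=1,low[3]=3,low[4]=0); scc=(scc[0]=?,scc[1]=0,scc[2]=1,scc[3]=2,scc[4]=?)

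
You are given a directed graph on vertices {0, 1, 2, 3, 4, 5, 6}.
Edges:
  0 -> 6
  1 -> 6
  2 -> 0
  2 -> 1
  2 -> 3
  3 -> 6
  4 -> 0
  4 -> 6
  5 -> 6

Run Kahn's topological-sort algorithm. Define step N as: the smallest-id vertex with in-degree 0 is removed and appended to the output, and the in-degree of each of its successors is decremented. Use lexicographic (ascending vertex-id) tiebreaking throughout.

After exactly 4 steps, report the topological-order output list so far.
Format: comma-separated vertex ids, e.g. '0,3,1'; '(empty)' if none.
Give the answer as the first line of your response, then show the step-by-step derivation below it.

2,1,3,4

step 1: output 2; order=[2]; indeg=(1,0,0,0,0,0,5)
step 2: output 1; order=[2,1]; indeg=(1,0,0,0,0,0,4)
step 3: output 3; order=[2,1,3]; indeg=(1,0,0,0,0,0,3)
step 4: output 4; order=[2,1,3,4]; indeg=(0,0,0,0,0,0,2)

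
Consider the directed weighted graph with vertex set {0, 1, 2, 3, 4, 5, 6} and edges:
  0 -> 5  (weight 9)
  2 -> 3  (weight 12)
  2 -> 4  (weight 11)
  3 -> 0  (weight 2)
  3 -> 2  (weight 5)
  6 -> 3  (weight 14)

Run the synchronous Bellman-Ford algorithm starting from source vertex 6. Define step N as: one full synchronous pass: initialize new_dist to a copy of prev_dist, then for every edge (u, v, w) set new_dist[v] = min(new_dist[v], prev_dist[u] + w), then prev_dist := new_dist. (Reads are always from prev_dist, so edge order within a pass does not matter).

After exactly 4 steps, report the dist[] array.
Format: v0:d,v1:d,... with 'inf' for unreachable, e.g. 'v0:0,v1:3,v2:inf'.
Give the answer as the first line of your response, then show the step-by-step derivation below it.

v0:16,v1:inf,v2:19,v3:14,v4:30,v5:25,v6:0

step 1: dist = v0:inf,v1:inf,v2:inf,v3:14,v4:inf,v5:inf,v6:0
step 2: dist = v0:16,v1:inf,v2:19,v3:14,v4:inf,v5:inf,v6:0
step 3: dist = v0:16,v1:inf,v2:19,v3:14,v4:30,v5:25,v6:0
step 4: dist = v0:16,v1:inf,v2:19,v3:14,v4:30,v5:25,v6:0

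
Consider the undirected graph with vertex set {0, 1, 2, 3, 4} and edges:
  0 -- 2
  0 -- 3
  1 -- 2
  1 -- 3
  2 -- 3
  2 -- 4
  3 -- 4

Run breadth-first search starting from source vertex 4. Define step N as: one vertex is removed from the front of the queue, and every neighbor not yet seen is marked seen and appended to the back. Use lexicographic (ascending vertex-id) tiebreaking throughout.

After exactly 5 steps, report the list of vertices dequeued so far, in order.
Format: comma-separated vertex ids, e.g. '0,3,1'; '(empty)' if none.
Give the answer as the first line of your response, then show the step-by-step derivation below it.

4,2,3,0,1

step 1: dequeue 4; queue=[2,3]; order=4
step 2: dequeue 2; queue=[3,0,1]; order=4,2
step 3: dequeue 3; queue=[0,1]; order=4,2,3
step 4: dequeue 0; queue=[1]; order=4,2,3,0
step 5: dequeue 1; queue=[(empty)]; order=4,2,3,0,1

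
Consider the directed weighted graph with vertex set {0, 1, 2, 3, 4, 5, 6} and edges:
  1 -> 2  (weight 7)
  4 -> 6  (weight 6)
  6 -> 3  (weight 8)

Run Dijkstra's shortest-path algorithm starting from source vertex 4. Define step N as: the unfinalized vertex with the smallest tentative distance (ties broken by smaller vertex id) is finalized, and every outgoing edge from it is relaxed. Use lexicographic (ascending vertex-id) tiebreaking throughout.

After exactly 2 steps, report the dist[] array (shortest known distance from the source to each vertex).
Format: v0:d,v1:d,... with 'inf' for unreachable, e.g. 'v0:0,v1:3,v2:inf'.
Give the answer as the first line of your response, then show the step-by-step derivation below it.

v0:inf,v1:inf,v2:inf,v3:14,v4:0,v5:inf,v6:6

step 1: dist = v0:inf,v1:inf,v2:inf,v3:inf,v4:0,v5:inf,v6:6
step 2: dist = v0:inf,v1:inf,v2:inf,v3:14,v4:0,v5:inf,v6:6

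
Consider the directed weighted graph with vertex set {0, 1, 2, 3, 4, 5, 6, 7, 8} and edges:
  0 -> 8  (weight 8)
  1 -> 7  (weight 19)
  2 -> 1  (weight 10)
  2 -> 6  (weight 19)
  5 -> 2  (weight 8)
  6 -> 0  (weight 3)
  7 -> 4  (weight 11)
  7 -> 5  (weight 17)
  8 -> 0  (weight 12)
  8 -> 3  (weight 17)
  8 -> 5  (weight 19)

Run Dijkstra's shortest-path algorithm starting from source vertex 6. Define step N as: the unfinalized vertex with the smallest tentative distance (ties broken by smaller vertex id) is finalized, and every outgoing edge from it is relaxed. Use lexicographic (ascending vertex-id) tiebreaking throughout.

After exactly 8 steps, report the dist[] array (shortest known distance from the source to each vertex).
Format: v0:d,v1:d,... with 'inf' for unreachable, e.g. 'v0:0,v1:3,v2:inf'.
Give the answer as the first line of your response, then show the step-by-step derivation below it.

v0:3,v1:48,v2:38,v3:28,v4:78,v5:30,v6:0,v7:67,v8:11

step 1: dist = v0:3,v1:inf,v2:inf,v3:inf,v4:inf,v5:inf,v6:0,v7:inf,v8:inf
step 2: dist = v0:3,v1:inf,v2:inf,v3:inf,v4:inf,v5:inf,v6:0,v7:inf,v8:11
step 3: dist = v0:3,v1:inf,v2:inf,v3:28,v4:inf,v5:30,v6:0,v7:inf,v8:11
step 4: dist = v0:3,v1:inf,v2:inf,v3:28,v4:inf,v5:30,v6:0,v7:inf,v8:11
step 5: dist = v0:3,v1:inf,v2:38,v3:28,v4:inf,v5:30,v6:0,v7:inf,v8:11
step 6: dist = v0:3,v1:48,v2:38,v3:28,v4:inf,v5:30,v6:0,v7:inf,v8:11
step 7: dist = v0:3,v1:48,v2:38,v3:28,v4:inf,v5:30,v6:0,v7:67,v8:11
step 8: dist = v0:3,v1:48,v2:38,v3:28,v4:78,v5:30,v6:0,v7:67,v8:11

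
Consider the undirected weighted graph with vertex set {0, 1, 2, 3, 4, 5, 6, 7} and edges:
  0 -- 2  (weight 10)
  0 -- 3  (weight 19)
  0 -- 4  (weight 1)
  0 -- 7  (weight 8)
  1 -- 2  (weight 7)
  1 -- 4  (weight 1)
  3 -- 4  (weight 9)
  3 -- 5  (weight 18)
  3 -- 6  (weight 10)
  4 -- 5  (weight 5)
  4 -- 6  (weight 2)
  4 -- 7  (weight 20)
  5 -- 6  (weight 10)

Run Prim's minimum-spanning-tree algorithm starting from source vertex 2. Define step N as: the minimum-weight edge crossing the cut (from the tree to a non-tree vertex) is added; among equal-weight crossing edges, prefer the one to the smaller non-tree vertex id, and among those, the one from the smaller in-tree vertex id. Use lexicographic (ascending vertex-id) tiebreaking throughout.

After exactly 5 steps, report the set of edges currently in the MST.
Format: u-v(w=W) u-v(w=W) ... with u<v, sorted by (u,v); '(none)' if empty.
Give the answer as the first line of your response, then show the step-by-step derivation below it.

0-4(w=1) 1-2(w=7) 1-4(w=1) 4-5(w=5) 4-6(w=2)

step 1: add edge 1-2 (w=7); MST = {1-2(w=7)}
step 2: add edge 1-4 (w=1); MST = {1-2(w=7) 1-4(w=1)}
step 3: add edge 0-4 (w=1); MST = {0-4(w=1) 1-2(w=7) 1-4(w=1)}
step 4: add edge 4-6 (w=2); MST = {0-4(w=1) 1-2(w=7) 1-4(w=1) 4-6(w=2)}
step 5: add edge 4-5 (w=5); MST = {0-4(w=1) 1-2(w=7) 1-4(w=1) 4-5(w=5) 4-6(w=2)}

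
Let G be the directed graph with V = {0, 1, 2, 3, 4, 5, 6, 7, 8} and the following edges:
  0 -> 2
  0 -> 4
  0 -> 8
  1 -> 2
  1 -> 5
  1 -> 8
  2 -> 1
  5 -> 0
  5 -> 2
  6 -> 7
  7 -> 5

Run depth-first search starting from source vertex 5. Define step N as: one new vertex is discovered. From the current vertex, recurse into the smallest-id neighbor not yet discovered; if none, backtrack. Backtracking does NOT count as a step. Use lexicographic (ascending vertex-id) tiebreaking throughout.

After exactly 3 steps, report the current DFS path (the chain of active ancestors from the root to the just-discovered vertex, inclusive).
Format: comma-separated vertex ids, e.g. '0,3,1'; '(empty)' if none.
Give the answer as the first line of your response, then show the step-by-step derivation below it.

5,0,2

step 1: discover 5; path=5; order=5
step 2: discover 0; path=5>0; order=5,0
step 3: discover 2; path=5>0>2; order=5,0,2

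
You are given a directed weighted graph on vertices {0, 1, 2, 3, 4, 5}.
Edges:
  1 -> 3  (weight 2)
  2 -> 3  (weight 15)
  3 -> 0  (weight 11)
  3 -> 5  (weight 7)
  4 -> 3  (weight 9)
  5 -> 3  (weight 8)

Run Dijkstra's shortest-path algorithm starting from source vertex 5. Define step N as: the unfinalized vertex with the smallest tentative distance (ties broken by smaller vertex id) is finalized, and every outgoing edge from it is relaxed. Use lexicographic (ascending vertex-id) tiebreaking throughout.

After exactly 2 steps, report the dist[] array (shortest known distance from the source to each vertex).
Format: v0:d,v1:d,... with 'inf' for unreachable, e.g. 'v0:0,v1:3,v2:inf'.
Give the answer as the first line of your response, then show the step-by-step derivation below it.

v0:19,v1:inf,v2:inf,v3:8,v4:inf,v5:0

step 1: dist = v0:inf,v1:inf,v2:inf,v3:8,v4:inf,v5:0
step 2: dist = v0:19,v1:inf,v2:inf,v3:8,v4:inf,v5:0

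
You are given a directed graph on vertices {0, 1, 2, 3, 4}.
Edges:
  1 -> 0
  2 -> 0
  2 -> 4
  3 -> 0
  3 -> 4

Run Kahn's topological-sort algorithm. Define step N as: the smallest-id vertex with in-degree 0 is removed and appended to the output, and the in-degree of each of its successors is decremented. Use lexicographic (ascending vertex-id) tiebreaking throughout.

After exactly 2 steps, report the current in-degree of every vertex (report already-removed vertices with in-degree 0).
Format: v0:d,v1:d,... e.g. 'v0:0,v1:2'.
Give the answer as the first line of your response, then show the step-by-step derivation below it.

v0:1,v1:0,v2:0,v3:0,v4:1

step 1: output 1; order=[1]; indeg=(2,0,0,0,2)
step 2: output 2; order=[1,2]; indeg=(1,0,0,0,1)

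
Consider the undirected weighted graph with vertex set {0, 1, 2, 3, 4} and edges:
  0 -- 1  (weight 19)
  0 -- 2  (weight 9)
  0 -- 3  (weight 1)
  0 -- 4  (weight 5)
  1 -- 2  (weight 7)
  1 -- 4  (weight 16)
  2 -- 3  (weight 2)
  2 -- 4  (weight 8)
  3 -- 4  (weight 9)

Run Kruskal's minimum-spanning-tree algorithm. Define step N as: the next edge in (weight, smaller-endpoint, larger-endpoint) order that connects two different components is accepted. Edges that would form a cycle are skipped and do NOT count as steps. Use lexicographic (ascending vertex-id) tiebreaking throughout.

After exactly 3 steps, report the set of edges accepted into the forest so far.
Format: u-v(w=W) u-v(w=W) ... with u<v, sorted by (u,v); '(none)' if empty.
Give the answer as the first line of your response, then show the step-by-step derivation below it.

0-3(w=1) 0-4(w=5) 2-3(w=2)

step 1: add edge 0-3 (w=1); MST = {0-3(w=1)}
step 2: add edge 2-3 (w=2); MST = {0-3(w=1) 2-3(w=2)}
step 3: add edge 0-4 (w=5); MST = {0-3(w=1) 0-4(w=5) 2-3(w=2)}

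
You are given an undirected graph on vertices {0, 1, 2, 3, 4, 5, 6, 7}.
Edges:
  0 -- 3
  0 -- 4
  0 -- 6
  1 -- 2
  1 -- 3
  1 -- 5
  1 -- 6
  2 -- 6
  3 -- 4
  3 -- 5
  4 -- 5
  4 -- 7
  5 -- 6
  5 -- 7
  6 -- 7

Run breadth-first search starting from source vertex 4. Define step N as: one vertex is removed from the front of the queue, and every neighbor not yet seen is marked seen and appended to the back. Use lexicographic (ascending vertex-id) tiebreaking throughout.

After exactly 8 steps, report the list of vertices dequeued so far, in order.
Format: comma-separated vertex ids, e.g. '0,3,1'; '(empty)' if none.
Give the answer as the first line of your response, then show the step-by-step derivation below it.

4,0,3,5,7,6,1,2

step 1: dequeue 4; queue=[0,3,5,7]; order=4
step 2: dequeue 0; queue=[3,5,7,6]; order=4,0
step 3: dequeue 3; queue=[5,7,6,1]; order=4,0,3
step 4: dequeue 5; queue=[7,6,1]; order=4,0,3,5
step 5: dequeue 7; queue=[6,1]; order=4,0,3,5,7
step 6: dequeue 6; queue=[1,2]; order=4,0,3,5,7,6
step 7: dequeue 1; queue=[2]; order=4,0,3,5,7,6,1
step 8: dequeue 2; queue=[(empty)]; order=4,0,3,5,7,6,1,2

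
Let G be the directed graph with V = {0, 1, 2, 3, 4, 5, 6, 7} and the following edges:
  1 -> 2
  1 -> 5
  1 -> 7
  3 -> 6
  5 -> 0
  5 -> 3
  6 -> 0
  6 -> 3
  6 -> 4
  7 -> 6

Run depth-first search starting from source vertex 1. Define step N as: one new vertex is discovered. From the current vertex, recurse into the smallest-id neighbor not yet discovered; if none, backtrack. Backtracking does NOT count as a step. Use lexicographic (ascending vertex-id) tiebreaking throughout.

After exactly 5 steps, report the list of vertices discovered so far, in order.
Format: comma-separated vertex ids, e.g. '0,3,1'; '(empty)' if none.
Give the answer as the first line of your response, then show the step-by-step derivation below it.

1,2,5,0,3

step 1: discover 1; path=1; order=1
step 2: discover 2; path=1>2; order=1,2
step 3: discover 5; path=1>5; order=1,2,5
step 4: discover 0; path=1>5>0; order=1,2,5,0
step 5: discover 3; path=1>5>3; order=1,2,5,0,3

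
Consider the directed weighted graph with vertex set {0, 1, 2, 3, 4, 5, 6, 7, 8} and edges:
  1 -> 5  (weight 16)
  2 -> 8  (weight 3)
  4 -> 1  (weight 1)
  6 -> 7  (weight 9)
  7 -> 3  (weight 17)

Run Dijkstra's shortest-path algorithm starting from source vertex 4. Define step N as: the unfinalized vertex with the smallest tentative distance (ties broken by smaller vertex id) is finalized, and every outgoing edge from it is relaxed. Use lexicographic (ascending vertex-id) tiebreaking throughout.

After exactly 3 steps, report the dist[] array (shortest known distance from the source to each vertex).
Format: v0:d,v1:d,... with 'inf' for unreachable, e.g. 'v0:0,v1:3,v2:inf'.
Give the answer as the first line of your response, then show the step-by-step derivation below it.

v0:inf,v1:1,v2:inf,v3:inf,v4:0,v5:17,v6:inf,v7:inf,v8:inf

step 1: dist = v0:inf,v1:1,v2:inf,v3:inf,v4:0,v5:inf,v6:inf,v7:inf,v8:inf
step 2: dist = v0:inf,v1:1,v2:inf,v3:inf,v4:0,v5:17,v6:inf,v7:inf,v8:inf
step 3: dist = v0:inf,v1:1,v2:inf,v3:inf,v4:0,v5:17,v6:inf,v7:inf,v8:inf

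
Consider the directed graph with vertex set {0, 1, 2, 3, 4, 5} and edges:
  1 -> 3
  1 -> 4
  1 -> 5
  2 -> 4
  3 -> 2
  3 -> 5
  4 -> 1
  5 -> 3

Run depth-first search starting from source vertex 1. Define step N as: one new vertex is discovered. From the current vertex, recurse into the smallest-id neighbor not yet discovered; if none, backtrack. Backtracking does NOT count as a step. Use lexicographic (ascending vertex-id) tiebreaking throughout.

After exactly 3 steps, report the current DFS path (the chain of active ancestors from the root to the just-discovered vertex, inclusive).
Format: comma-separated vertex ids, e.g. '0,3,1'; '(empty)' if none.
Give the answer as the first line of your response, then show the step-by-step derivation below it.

1,3,2

step 1: discover 1; path=1; order=1
step 2: discover 3; path=1>3; order=1,3
step 3: discover 2; path=1>3>2; order=1,3,2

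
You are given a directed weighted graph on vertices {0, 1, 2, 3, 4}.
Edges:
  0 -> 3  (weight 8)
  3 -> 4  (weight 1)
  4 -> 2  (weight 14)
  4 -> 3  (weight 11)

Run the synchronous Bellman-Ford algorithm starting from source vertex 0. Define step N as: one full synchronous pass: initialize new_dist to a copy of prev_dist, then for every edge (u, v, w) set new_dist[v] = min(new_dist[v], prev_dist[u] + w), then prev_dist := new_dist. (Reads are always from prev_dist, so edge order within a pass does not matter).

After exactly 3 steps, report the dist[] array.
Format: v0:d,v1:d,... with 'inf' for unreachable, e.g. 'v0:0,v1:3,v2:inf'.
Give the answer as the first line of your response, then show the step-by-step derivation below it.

v0:0,v1:inf,v2:23,v3:8,v4:9

step 1: dist = v0:0,v1:inf,v2:inf,v3:8,v4:inf
step 2: dist = v0:0,v1:inf,v2:inf,v3:8,v4:9
step 3: dist = v0:0,v1:inf,v2:23,v3:8,v4:9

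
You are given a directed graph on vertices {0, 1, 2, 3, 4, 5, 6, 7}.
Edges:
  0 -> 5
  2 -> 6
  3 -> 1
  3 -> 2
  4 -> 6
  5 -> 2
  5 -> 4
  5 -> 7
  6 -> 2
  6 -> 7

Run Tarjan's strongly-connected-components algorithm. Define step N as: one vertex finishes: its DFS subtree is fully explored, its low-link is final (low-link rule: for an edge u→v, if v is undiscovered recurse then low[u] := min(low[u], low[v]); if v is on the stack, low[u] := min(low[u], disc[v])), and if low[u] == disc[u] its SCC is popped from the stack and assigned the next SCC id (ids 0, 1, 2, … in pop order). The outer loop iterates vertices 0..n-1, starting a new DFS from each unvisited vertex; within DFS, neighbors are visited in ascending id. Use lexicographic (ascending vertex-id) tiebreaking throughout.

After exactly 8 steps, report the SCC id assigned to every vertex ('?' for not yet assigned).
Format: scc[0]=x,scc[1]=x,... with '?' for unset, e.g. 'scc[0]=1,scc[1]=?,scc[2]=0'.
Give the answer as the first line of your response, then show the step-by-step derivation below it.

scc[0]=4,scc[1]=5,scc[2]=1,scc[3]=6,scc[4]=2,scc[5]=3,scc[6]=1,scc[7]=0

step 1: low=(low[0]=0,low[1]=?,low[2]=2,low[3]=?,low[4]=?,low[5]=1,low[6]=2,low[7]=4); scc=(scc[0]=?,scc[1]=?,scc[2]=?,scc[3]=?,scc[4]=?,scc[5]=?,scc[6]=?,scc[7]=0)
step 2: low=(low[0]=0,low[1]=?,low[2]=2,low[3]=?,low[4]=?,low[5]=1,low[6]=2,low[7]=4); scc=(scc[0]=?,scc[1]=?,scc[2]=?,scc[3]=?,scc[4]=?,scc[5]=?,scc[6]=?,scc[7]=0)
step 3: low=(low[0]=0,low[1]=?,low[2]=2,low[3]=?,low[4]=?,low[5]=1,low[6]=2,low[7]=4); scc=(scc[0]=?,scc[1]=?,scc[2]=1,scc[3]=?,scc[4]=?,scc[5]=?,scc[6]=1,scc[7]=0)
step 4: low=(low[0]=0,low[1]=?,low[2]=2,low[3]=?,low[4]=5,low[5]=1,low[6]=2,low[7]=4); scc=(scc[0]=?,scc[1]=?,scc[2]=1,scc[3]=?,scc[4]=2,scc[5]=?,scc[6]=1,scc[7]=0)
step 5: low=(low[0]=0,low[1]=?,low[2]=2,low[3]=?,low[4]=5,low[5]=1,low[6]=2,low[7]=4); scc=(scc[0]=?,scc[1]=?,scc[2]=1,scc[3]=?,scc[4]=2,scc[5]=3,scc[6]=1,scc[7]=0)
step 6: low=(low[0]=0,low[1]=?,low[2]=2,low[3]=?,low[4]=5,low[5]=1,low[6]=2,low[7]=4); scc=(scc[0]=4,scc[1]=?,scc[2]=1,scc[3]=?,scc[4]=2,scc[5]=3,scc[6]=1,scc[7]=0)
step 7: low=(low[0]=0,low[1]=6,low[2]=2,low[3]=?,low[4]=5,low[5]=1,low[6]=2,low[7]=4); scc=(scc[0]=4,scc[1]=5,scc[2]=1,scc[3]=?,scc[4]=2,scc[5]=3,scc[6]=1,scc[7]=0)
step 8: low=(low[0]=0,low[1]=6,low[2]=2,low[3]=7,low[4]=5,low[5]=1,low[6]=2,low[7]=4); scc=(scc[0]=4,scc[1]=5,scc[2]=1,scc[3]=6,scc[4]=2,scc[5]=3,scc[6]=1,scc[7]=0)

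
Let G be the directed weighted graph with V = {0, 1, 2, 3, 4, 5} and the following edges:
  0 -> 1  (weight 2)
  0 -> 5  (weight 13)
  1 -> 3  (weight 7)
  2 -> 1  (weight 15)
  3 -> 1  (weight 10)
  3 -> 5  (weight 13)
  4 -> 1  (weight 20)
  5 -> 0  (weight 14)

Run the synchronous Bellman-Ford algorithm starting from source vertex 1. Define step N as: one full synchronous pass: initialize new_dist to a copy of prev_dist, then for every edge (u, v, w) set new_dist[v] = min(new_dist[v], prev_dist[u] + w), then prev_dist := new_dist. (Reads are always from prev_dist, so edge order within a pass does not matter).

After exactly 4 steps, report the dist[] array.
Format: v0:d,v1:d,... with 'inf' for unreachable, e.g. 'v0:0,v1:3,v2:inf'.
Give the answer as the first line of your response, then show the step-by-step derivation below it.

v0:34,v1:0,v2:inf,v3:7,v4:inf,v5:20

step 1: dist = v0:inf,v1:0,v2:inf,v3:7,v4:inf,v5:inf
step 2: dist = v0:inf,v1:0,v2:inf,v3:7,v4:inf,v5:20
step 3: dist = v0:34,v1:0,v2:inf,v3:7,v4:inf,v5:20
step 4: dist = v0:34,v1:0,v2:inf,v3:7,v4:inf,v5:20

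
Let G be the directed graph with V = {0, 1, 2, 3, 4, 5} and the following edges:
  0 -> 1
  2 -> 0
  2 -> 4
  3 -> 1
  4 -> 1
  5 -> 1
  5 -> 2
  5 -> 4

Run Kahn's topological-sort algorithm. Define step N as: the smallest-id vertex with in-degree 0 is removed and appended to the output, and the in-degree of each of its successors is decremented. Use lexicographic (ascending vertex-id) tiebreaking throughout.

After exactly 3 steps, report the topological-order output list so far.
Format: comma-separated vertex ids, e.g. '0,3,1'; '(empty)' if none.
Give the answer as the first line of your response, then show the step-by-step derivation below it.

3,5,2

step 1: output 3; order=[3]; indeg=(1,3,1,0,2,0)
step 2: output 5; order=[3,5]; indeg=(1,2,0,0,1,0)
step 3: output 2; order=[3,5,2]; indeg=(0,2,0,0,0,0)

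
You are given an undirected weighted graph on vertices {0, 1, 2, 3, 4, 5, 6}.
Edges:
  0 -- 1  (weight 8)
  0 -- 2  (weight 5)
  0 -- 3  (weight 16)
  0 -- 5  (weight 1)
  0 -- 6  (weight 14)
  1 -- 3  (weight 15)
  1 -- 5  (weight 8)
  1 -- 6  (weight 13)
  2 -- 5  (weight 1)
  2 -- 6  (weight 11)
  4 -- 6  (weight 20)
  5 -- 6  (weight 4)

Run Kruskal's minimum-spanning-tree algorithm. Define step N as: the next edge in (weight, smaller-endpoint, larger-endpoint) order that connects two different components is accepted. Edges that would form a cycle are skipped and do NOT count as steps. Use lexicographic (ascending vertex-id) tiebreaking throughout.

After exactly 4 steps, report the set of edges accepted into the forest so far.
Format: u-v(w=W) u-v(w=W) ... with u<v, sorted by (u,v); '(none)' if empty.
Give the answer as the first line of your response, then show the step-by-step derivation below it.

0-1(w=8) 0-5(w=1) 2-5(w=1) 5-6(w=4)

step 1: add edge 0-5 (w=1); MST = {0-5(w=1)}
step 2: add edge 2-5 (w=1); MST = {0-5(w=1) 2-5(w=1)}
step 3: add edge 5-6 (w=4); MST = {0-5(w=1) 2-5(w=1) 5-6(w=4)}
step 4: add edge 0-1 (w=8); MST = {0-1(w=8) 0-5(w=1) 2-5(w=1) 5-6(w=4)}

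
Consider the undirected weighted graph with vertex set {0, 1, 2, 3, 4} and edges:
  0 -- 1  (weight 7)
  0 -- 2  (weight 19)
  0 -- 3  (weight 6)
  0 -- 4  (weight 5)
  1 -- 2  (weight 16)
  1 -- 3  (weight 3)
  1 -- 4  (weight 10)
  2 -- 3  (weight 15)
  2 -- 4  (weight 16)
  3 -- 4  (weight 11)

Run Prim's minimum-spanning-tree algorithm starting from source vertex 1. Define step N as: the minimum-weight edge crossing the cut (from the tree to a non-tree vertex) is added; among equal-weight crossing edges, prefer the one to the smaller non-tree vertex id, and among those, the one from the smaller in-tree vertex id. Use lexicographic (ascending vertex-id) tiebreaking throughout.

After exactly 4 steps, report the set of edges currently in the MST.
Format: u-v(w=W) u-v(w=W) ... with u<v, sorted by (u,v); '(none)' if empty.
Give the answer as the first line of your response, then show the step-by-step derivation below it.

0-3(w=6) 0-4(w=5) 1-3(w=3) 2-3(w=15)

step 1: add edge 1-3 (w=3); MST = {1-3(w=3)}
step 2: add edge 0-3 (w=6); MST = {0-3(w=6) 1-3(w=3)}
step 3: add edge 0-4 (w=5); MST = {0-3(w=6) 0-4(w=5) 1-3(w=3)}
step 4: add edge 2-3 (w=15); MST = {0-3(w=6) 0-4(w=5) 1-3(w=3) 2-3(w=15)}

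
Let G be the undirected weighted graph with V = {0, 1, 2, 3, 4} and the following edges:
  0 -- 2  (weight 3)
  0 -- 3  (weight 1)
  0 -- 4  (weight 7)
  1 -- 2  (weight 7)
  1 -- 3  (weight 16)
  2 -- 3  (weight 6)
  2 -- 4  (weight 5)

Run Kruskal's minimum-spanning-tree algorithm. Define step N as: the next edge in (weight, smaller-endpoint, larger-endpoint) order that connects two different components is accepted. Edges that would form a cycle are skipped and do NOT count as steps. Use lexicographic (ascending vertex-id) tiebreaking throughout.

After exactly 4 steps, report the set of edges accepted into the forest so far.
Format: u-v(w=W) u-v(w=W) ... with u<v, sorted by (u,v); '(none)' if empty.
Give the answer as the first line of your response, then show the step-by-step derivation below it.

0-2(w=3) 0-3(w=1) 1-2(w=7) 2-4(w=5)

step 1: add edge 0-3 (w=1); MST = {0-3(w=1)}
step 2: add edge 0-2 (w=3); MST = {0-2(w=3) 0-3(w=1)}
step 3: add edge 2-4 (w=5); MST = {0-2(w=3) 0-3(w=1) 2-4(w=5)}
step 4: add edge 1-2 (w=7); MST = {0-2(w=3) 0-3(w=1) 1-2(w=7) 2-4(w=5)}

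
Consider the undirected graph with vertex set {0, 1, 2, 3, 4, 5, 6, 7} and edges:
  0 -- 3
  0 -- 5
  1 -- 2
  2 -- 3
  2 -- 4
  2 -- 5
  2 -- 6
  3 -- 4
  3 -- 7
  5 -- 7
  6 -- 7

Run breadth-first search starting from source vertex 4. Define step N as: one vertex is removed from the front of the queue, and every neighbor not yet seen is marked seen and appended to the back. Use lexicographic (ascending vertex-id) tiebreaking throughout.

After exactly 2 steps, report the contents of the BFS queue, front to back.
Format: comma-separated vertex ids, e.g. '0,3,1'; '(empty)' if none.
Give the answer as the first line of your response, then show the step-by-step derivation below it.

3,1,5,6

step 1: dequeue 4; queue=[2,3]; order=4
step 2: dequeue 2; queue=[3,1,5,6]; order=4,2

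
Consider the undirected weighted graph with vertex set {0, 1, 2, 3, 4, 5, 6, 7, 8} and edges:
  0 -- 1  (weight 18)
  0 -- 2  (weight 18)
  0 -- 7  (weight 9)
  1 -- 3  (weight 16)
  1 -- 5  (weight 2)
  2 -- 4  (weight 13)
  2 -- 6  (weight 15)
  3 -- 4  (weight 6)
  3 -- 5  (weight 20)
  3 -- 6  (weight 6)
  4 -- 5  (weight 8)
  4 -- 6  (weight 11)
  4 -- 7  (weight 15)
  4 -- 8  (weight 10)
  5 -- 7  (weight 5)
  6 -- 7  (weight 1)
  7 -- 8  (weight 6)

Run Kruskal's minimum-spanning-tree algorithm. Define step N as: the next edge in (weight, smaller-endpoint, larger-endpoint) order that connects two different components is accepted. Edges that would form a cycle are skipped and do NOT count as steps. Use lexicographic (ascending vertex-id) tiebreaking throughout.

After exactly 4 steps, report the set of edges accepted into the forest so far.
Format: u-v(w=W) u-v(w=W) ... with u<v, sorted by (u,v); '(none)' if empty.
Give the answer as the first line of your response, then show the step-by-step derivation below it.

1-5(w=2) 3-4(w=6) 5-7(w=5) 6-7(w=1)

step 1: add edge 6-7 (w=1); MST = {6-7(w=1)}
step 2: add edge 1-5 (w=2); MST = {1-5(w=2) 6-7(w=1)}
step 3: add edge 5-7 (w=5); MST = {1-5(w=2) 5-7(w=5) 6-7(w=1)}
step 4: add edge 3-4 (w=6); MST = {1-5(w=2) 3-4(w=6) 5-7(w=5) 6-7(w=1)}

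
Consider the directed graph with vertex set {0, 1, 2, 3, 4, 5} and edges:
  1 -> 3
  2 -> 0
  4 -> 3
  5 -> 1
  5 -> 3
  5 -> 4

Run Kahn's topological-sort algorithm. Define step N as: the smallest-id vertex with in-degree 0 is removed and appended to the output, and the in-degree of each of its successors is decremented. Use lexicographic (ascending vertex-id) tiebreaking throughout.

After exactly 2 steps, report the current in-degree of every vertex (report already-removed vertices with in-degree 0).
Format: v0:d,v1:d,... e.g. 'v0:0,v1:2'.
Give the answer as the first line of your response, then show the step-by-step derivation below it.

v0:0,v1:1,v2:0,v3:3,v4:1,v5:0

step 1: output 2; order=[2]; indeg=(0,1,0,3,1,0)
step 2: output 0; order=[2,0]; indeg=(0,1,0,3,1,0)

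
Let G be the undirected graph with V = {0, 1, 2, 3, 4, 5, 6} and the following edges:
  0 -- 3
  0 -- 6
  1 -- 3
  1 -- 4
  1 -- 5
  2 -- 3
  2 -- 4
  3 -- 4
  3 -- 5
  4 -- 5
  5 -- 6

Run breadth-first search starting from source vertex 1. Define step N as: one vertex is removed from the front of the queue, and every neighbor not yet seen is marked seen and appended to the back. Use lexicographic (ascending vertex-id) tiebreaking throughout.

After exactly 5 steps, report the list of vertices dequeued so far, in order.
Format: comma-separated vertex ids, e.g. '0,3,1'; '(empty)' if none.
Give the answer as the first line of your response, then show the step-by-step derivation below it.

1,3,4,5,0

step 1: dequeue 1; queue=[3,4,5]; order=1
step 2: dequeue 3; queue=[4,5,0,2]; order=1,3
step 3: dequeue 4; queue=[5,0,2]; order=1,3,4
step 4: dequeue 5; queue=[0,2,6]; order=1,3,4,5
step 5: dequeue 0; queue=[2,6]; order=1,3,4,5,0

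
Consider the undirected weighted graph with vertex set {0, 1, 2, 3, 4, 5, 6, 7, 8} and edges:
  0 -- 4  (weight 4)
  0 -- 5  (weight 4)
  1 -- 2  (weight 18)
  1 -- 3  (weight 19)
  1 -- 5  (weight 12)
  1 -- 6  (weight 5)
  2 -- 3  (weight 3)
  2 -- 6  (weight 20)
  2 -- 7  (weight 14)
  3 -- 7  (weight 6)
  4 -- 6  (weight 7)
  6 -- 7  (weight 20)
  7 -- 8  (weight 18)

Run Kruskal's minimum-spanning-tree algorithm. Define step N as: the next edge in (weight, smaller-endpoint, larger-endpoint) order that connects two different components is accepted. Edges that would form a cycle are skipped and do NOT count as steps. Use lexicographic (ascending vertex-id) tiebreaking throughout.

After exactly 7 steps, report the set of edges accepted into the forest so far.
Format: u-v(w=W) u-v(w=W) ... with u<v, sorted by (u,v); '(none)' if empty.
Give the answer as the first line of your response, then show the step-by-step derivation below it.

0-4(w=4) 0-5(w=4) 1-2(w=18) 1-6(w=5) 2-3(w=3) 3-7(w=6) 4-6(w=7)

step 1: add edge 2-3 (w=3); MST = {2-3(w=3)}
step 2: add edge 0-4 (w=4); MST = {0-4(w=4) 2-3(w=3)}
step 3: add edge 0-5 (w=4); MST = {0-4(w=4) 0-5(w=4) 2-3(w=3)}
step 4: add edge 1-6 (w=5); MST = {0-4(w=4) 0-5(w=4) 1-6(w=5) 2-3(w=3)}
step 5: add edge 3-7 (w=6); MST = {0-4(w=4) 0-5(w=4) 1-6(w=5) 2-3(w=3) 3-7(w=6)}
step 6: add edge 4-6 (w=7); MST = {0-4(w=4) 0-5(w=4) 1-6(w=5) 2-3(w=3) 3-7(w=6) 4-6(w=7)}
step 7: add edge 1-2 (w=18); MST = {0-4(w=4) 0-5(w=4) 1-2(w=18) 1-6(w=5) 2-3(w=3) 3-7(w=6) 4-6(w=7)}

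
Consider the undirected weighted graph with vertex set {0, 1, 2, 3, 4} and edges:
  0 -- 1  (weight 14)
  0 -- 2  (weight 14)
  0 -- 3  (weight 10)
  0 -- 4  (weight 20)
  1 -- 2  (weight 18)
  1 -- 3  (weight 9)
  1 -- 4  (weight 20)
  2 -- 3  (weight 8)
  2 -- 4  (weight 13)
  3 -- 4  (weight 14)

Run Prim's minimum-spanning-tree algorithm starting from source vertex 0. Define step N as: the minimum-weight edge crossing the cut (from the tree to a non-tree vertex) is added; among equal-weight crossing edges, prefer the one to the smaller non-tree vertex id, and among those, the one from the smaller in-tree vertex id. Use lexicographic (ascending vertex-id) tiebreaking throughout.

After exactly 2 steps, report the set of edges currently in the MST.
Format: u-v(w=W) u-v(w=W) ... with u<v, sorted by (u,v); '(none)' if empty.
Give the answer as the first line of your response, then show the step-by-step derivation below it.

0-3(w=10) 2-3(w=8)

step 1: add edge 0-3 (w=10); MST = {0-3(w=10)}
step 2: add edge 2-3 (w=8); MST = {0-3(w=10) 2-3(w=8)}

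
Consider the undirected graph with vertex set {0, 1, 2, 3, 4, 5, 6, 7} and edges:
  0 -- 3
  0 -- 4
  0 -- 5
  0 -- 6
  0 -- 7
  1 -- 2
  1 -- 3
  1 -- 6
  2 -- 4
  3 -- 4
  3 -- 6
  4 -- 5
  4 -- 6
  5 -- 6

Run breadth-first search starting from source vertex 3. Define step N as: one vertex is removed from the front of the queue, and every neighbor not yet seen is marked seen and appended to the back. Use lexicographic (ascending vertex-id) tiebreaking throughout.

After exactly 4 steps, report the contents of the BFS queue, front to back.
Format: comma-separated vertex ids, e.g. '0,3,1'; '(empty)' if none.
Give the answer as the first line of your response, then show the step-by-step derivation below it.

6,5,7,2

step 1: dequeue 3; queue=[0,1,4,6]; order=3
step 2: dequeue 0; queue=[1,4,6,5,7]; order=3,0
step 3: dequeue 1; queue=[4,6,5,7,2]; order=3,0,1
step 4: dequeue 4; queue=[6,5,7,2]; order=3,0,1,4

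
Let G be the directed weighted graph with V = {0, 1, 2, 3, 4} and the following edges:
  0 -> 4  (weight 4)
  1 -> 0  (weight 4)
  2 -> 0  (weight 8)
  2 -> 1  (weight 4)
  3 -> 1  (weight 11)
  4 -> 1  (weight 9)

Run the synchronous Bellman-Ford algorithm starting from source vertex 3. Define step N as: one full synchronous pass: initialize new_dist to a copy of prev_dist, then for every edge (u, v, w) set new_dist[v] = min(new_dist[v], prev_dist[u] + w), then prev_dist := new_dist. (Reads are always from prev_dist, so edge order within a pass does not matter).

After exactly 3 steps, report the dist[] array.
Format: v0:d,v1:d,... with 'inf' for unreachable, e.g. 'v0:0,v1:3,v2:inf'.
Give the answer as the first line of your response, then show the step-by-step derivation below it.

v0:15,v1:11,v2:inf,v3:0,v4:19

step 1: dist = v0:inf,v1:11,v2:inf,v3:0,v4:inf
step 2: dist = v0:15,v1:11,v2:inf,v3:0,v4:inf
step 3: dist = v0:15,v1:11,v2:inf,v3:0,v4:19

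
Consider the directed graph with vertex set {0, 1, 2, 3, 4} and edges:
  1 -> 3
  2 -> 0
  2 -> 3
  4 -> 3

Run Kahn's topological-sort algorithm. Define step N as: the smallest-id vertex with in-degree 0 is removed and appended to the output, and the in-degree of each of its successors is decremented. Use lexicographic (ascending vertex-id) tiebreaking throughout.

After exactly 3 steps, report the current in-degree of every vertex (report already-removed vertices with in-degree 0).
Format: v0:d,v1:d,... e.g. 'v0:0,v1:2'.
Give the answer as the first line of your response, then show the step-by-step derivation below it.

v0:0,v1:0,v2:0,v3:1,v4:0

step 1: output 1; order=[1]; indeg=(1,0,0,2,0)
step 2: output 2; order=[1,2]; indeg=(0,0,0,1,0)
step 3: output 0; order=[1,2,0]; indeg=(0,0,0,1,0)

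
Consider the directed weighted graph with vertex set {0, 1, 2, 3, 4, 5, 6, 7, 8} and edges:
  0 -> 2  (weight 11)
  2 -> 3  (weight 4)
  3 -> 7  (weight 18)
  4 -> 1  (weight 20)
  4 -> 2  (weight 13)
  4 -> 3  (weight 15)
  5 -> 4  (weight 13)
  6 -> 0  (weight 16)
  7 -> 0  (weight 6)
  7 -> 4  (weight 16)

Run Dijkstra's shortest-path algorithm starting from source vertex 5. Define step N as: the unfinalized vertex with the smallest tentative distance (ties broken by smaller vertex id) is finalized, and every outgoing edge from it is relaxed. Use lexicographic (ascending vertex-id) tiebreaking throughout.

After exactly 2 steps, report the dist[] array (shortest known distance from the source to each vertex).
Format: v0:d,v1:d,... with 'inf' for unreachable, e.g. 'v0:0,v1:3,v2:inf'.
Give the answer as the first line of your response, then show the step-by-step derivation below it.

v0:inf,v1:33,v2:26,v3:28,v4:13,v5:0,v6:inf,v7:inf,v8:inf

step 1: dist = v0:inf,v1:inf,v2:inf,v3:inf,v4:13,v5:0,v6:inf,v7:inf,v8:inf
step 2: dist = v0:inf,v1:33,v2:26,v3:28,v4:13,v5:0,v6:inf,v7:inf,v8:inf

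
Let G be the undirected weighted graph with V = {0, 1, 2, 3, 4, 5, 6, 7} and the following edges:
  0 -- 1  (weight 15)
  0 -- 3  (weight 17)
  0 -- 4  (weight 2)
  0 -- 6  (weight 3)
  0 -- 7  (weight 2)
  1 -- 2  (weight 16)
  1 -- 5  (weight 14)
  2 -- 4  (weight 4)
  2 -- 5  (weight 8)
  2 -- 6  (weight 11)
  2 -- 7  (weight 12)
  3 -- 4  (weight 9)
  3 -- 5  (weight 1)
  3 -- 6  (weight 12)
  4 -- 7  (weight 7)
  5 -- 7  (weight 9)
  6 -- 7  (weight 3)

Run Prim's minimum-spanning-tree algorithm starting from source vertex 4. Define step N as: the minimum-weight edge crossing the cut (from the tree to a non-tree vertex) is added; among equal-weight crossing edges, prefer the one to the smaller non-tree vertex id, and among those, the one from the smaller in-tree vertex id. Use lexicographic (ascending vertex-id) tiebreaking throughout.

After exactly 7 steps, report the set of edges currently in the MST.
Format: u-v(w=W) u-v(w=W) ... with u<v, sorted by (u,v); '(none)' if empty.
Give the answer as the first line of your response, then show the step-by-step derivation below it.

0-4(w=2) 0-6(w=3) 0-7(w=2) 1-5(w=14) 2-4(w=4) 2-5(w=8) 3-5(w=1)

step 1: add edge 0-4 (w=2); MST = {0-4(w=2)}
step 2: add edge 0-7 (w=2); MST = {0-4(w=2) 0-7(w=2)}
step 3: add edge 0-6 (w=3); MST = {0-4(w=2) 0-6(w=3) 0-7(w=2)}
step 4: add edge 2-4 (w=4); MST = {0-4(w=2) 0-6(w=3) 0-7(w=2) 2-4(w=4)}
step 5: add edge 2-5 (w=8); MST = {0-4(w=2) 0-6(w=3) 0-7(w=2) 2-4(w=4) 2-5(w=8)}
step 6: add edge 3-5 (w=1); MST = {0-4(w=2) 0-6(w=3) 0-7(w=2) 2-4(w=4) 2-5(w=8) 3-5(w=1)}
step 7: add edge 1-5 (w=14); MST = {0-4(w=2) 0-6(w=3) 0-7(w=2) 1-5(w=14) 2-4(w=4) 2-5(w=8) 3-5(w=1)}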